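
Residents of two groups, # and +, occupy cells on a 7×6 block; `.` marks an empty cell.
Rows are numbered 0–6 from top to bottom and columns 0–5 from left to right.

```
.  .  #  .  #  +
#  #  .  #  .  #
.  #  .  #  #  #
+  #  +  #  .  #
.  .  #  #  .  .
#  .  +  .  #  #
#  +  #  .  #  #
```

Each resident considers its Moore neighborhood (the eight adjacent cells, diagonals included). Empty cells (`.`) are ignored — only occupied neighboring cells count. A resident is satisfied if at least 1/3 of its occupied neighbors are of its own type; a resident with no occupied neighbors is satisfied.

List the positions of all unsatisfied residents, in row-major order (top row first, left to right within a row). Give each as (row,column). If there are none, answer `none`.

(0,5), (3,0), (3,2), (5,2), (6,1), (6,2)

(0,2)# 2/2 ✓
(0,4)# 2/3 ✓
(0,5)+ 0/2 ✗
(1,0)# 2/2 ✓
(1,1)# 3/3 ✓
(1,3)# 4/4 ✓
(1,5)# 3/4 ✓
(2,1)# 3/5 ✓
(2,3)# 3/4 ✓
(2,4)# 6/6 ✓
(2,5)# 3/3 ✓
(3,0)+ 0/2 ✗
(3,1)# 2/4 ✓
(3,2)+ 0/6 ✗
(3,3)# 4/5 ✓
(3,5)# 2/2 ✓
(4,2)# 3/5 ✓
(4,3)# 3/5 ✓
(5,0)# 1/2 ✓
(5,2)+ 1/4 ✗
(5,4)# 4/4 ✓
(5,5)# 3/3 ✓
(6,0)# 1/2 ✓
(6,1)+ 1/4 ✗
(6,2)# 0/2 ✗
(6,4)# 3/3 ✓
(6,5)# 3/3 ✓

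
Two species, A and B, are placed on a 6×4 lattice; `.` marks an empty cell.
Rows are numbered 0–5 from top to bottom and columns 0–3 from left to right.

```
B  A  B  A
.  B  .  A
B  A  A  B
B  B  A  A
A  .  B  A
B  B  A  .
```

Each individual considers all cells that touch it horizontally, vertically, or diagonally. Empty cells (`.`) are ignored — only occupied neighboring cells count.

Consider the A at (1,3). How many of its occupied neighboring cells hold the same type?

2

Occupied neighbors of (1,3): (0,2)=B, (0,3)=A, (2,2)=A, (2,3)=B.
Same type (A): 2 of 4.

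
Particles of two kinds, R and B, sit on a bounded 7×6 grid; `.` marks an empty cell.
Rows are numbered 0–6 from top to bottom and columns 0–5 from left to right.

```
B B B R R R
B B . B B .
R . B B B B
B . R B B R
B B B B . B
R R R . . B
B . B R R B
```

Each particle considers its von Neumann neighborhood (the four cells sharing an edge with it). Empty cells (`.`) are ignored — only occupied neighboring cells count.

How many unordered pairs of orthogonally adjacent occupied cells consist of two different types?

18

Scan each occupied cell's neighbors to the right and below so each pair is counted once.
From row 0: 3 unlike of 9 pairs (running 3/9).
From row 1: 1 unlike of 5 pairs (running 4/14).
From row 2: 3 unlike of 8 pairs (running 7/22).
From row 3: 4 unlike of 7 pairs (running 11/29).
From row 4: 3 unlike of 7 pairs (running 14/36).
From row 5: 2 unlike of 5 pairs (running 16/41).
From row 6: 2 unlike of 3 pairs (running 18/44).
Total adjacent occupied pairs: 44; unlike-type pairs: 18.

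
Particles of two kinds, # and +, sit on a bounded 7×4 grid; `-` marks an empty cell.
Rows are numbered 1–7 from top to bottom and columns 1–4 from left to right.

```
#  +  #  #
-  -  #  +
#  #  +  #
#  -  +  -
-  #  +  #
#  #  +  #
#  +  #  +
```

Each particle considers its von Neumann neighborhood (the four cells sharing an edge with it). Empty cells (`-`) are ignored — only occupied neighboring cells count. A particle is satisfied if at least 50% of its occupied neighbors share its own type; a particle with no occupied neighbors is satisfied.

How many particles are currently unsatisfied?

11

(1,1)# 0/1 ✗
(1,2)+ 0/2 ✗
(1,3)# 2/3 ✓
(1,4)# 1/2 ✓
(2,3)# 1/3 ✗
(2,4)+ 0/3 ✗
(3,1)# 2/2 ✓
(3,2)# 1/2 ✓
(3,3)+ 1/4 ✗
(3,4)# 0/2 ✗
(4,1)# 1/1 ✓
(4,3)+ 2/2 ✓
(5,2)# 1/2 ✓
(5,3)+ 2/4 ✓
(5,4)# 1/2 ✓
(6,1)# 2/2 ✓
(6,2)# 2/4 ✓
(6,3)+ 1/4 ✗
(6,4)# 1/3 ✗
(7,1)# 1/2 ✓
(7,2)+ 0/3 ✗
(7,3)# 0/3 ✗
(7,4)+ 0/2 ✗
Unsatisfied: (1,1), (1,2), (2,3), (2,4), (3,3), (3,4), (6,3), (6,4), (7,2), (7,3), (7,4) — 11 in total.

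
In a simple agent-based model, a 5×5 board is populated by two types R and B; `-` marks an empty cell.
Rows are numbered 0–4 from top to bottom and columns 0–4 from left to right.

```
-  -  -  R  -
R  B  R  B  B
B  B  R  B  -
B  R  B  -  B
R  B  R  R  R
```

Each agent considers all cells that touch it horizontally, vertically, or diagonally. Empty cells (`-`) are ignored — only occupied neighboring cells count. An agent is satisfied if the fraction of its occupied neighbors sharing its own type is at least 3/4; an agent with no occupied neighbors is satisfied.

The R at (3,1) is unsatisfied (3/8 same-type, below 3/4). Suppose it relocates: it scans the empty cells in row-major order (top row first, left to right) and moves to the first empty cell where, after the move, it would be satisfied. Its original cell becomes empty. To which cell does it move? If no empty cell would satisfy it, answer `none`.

none

Vacating (3,1). Empty cells in order:
  (0,0): 1/2 same-type → still unsatisfied.
  (0,1): 2/3 same-type → still unsatisfied.
  (0,2): 2/4 same-type → still unsatisfied.
  (0,4): 1/3 same-type → still unsatisfied.
  (2,4): 0/4 same-type → still unsatisfied.
  (3,3): 4/7 same-type → still unsatisfied.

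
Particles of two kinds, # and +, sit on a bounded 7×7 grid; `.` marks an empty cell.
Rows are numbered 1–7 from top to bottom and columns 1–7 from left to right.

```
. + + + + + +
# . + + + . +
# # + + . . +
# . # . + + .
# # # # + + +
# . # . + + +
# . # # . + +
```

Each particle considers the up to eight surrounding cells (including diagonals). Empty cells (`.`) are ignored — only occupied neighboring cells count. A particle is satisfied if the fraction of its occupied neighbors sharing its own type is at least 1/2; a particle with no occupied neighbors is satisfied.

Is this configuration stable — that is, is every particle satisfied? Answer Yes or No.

Row 1: (1,2)+ 2/3 satisfied · (1,3)+ 4/4 satisfied · (1,4)+ 5/5 satisfied · (1,5)+ 4/4 satisfied · (1,6)+ 4/4 satisfied · (1,7)+ 2/2 satisfied
Row 2: (2,1)# 2/3 satisfied · (2,3)+ 6/7 satisfied · (2,4)+ 7/7 satisfied · (2,5)+ 5/5 satisfied · (2,7)+ 3/3 satisfied
Row 3: (3,1)# 3/3 satisfied · (3,2)# 4/6 satisfied · (3,3)+ 3/5 satisfied · (3,4)+ 5/6 satisfied · (3,7)+ 2/2 satisfied
Row 4: (4,1)# 4/4 satisfied · (4,3)# 4/6 satisfied · (4,5)+ 4/5 satisfied · (4,6)+ 5/5 satisfied
Row 5: (5,1)# 3/3 satisfied · (5,2)# 6/6 satisfied · (5,3)# 4/4 satisfied · (5,4)# 3/6 satisfied · (5,5)+ 5/6 satisfied · (5,6)+ 7/7 satisfied · (5,7)+ 4/4 satisfied
Row 6: (6,1)# 3/3 satisfied · (6,3)# 5/5 satisfied · (6,5)+ 4/6 satisfied · (6,6)+ 7/7 satisfied · (6,7)+ 5/5 satisfied
Row 7: (7,1)# 1/1 satisfied · (7,3)# 2/2 satisfied · (7,4)# 2/3 satisfied · (7,6)+ 4/4 satisfied · (7,7)+ 3/3 satisfied
All meet the threshold, so the configuration is stable.

Yes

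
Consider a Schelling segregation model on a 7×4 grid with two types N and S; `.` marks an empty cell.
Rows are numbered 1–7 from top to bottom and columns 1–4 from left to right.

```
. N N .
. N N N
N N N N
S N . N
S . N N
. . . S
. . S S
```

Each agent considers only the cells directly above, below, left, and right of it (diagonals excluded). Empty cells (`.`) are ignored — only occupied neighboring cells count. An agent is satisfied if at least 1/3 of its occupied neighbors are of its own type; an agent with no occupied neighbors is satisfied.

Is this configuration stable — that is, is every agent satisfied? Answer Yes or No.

(1,2)N 2/2 ✓
(1,3)N 2/2 ✓
(2,2)N 3/3 ✓
(2,3)N 4/4 ✓
(2,4)N 2/2 ✓
(3,1)N 1/2 ✓
(3,2)N 4/4 ✓
(3,3)N 3/3 ✓
(3,4)N 3/3 ✓
(4,1)S 1/3 ✓
(4,2)N 1/2 ✓
(4,4)N 2/2 ✓
(5,1)S 1/1 ✓
(5,3)N 1/1 ✓
(5,4)N 2/3 ✓
(6,4)S 1/2 ✓
(7,3)S 1/1 ✓
(7,4)S 2/2 ✓
All meet the threshold, so the configuration is stable.

Yes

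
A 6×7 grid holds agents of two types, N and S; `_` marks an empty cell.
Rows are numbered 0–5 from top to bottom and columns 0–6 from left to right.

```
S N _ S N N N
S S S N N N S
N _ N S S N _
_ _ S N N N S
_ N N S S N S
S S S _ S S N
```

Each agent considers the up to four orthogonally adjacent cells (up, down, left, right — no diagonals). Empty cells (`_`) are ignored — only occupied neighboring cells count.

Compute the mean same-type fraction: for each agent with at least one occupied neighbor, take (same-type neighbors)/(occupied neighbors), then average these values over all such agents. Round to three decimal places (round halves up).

0.426

(0,0)S 1/2
(0,1)N 0/2
(0,3)S 0/2
(0,4)N 2/3
(0,5)N 3/3
(0,6)N 1/2
(1,0)S 2/3
(1,1)S 2/3
(1,2)S 1/3
(1,3)N 1/4
(1,4)N 3/4
(1,5)N 3/4
(1,6)S 0/2
(2,0)N 0/1
(2,2)N 0/3
(2,3)S 1/4
(2,4)S 1/4
(2,5)N 2/3
(3,2)S 0/3
(3,3)N 1/4
(3,4)N 2/4
(3,5)N 3/4
(3,6)S 1/2
(4,1)N 1/2
(4,2)N 1/4
(4,3)S 1/3
(4,4)S 2/4
(4,5)N 1/4
(4,6)S 1/3
(5,0)S 1/1
(5,1)S 2/3
(5,2)S 1/2
(5,4)S 2/2
(5,5)S 1/3
(5,6)N 0/2
Sum over 35 agents: 1/2 + 0/2 + 0/2 + 2/3 + 3/3 + 1/2 + 2/3 + 2/3 + 1/3 + 1/4 + 3/4 + 3/4 + 0/2 + 0/1 + 0/3 + 1/4 + 1/4 + 2/3 + 0/3 + 1/4 + 2/4 + 3/4 + 1/2 + 1/2 + 1/4 + 1/3 + 2/4 + 1/4 + 1/3 + 1/1 + 2/3 + 1/2 + 2/2 + 1/3 + 0/2 = 179/12; mean = 179/12 ÷ 35 = 179/420 = 0.426190… → 0.426.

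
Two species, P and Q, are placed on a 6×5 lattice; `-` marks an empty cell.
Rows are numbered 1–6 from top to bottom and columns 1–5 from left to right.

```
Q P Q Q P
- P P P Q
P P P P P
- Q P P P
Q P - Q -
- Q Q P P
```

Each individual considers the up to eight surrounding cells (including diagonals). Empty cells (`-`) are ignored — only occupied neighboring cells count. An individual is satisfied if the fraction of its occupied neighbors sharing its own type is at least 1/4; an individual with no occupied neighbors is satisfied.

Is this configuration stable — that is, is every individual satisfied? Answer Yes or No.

No

(1,1)Q 0/2 unhappy
(1,2)P 2/4 ok
(1,3)Q 1/5 unhappy
(1,4)Q 2/5 ok
(1,5)P 1/3 ok
(2,2)P 5/7 ok
(2,3)P 6/8 ok
(2,4)P 5/8 ok
(2,5)Q 1/5 unhappy
(3,1)P 2/3 ok
(3,2)P 5/6 ok
(3,3)P 7/8 ok
(3,4)P 7/8 ok
(3,5)P 4/5 ok
(4,2)Q 1/6 unhappy
(4,3)P 5/7 ok
(4,4)P 5/6 ok
(4,5)P 3/4 ok
(5,1)Q 2/3 ok
(5,2)P 1/5 unhappy
(5,4)Q 1/6 unhappy
(6,2)Q 2/3 ok
(6,3)Q 2/4 ok
(6,4)P 1/3 ok
(6,5)P 1/2 ok
For instance (1,1) has only 0/2 same-type neighbors, below 1/4.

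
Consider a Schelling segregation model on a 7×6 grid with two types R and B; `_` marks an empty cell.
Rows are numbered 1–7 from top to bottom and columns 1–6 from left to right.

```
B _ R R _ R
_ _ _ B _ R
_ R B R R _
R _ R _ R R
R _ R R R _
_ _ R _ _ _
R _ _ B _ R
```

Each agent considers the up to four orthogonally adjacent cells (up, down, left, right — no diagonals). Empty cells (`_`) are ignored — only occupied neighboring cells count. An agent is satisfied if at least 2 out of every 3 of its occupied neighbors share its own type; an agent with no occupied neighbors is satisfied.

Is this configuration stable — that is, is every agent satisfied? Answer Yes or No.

(1,1)B 0/0 ✓
(1,3)R 1/1 ✓
(1,4)R 1/2 ✗
(1,6)R 1/1 ✓
(2,4)B 0/2 ✗
(2,6)R 1/1 ✓
(3,2)R 0/1 ✗
(3,3)B 0/3 ✗
(3,4)R 1/3 ✗
(3,5)R 2/2 ✓
(4,1)R 1/1 ✓
(4,3)R 1/2 ✗
(4,5)R 3/3 ✓
(4,6)R 1/1 ✓
(5,1)R 1/1 ✓
(5,3)R 3/3 ✓
(5,4)R 2/2 ✓
(5,5)R 2/2 ✓
(6,3)R 1/1 ✓
(7,1)R 0/0 ✓
(7,4)B 0/0 ✓
(7,6)R 0/0 ✓
For instance (1,4) has only 1/2 same-type neighbors, below 2/3.

No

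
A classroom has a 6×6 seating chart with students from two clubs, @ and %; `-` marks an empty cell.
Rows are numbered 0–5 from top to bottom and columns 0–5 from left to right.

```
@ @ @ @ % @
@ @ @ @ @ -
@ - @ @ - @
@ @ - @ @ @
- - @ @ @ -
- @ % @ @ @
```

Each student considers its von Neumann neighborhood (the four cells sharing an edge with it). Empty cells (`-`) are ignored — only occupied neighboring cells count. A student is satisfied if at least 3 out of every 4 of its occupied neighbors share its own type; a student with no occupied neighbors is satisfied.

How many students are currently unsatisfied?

8

Row 0: (0,0)@ 2/2 ok · (0,1)@ 3/3 ok · (0,2)@ 3/3 ok · (0,3)@ 2/3 unhappy · (0,4)% 0/3 unhappy · (0,5)@ 0/1 unhappy
Row 1: (1,0)@ 3/3 ok · (1,1)@ 3/3 ok · (1,2)@ 4/4 ok · (1,3)@ 4/4 ok · (1,4)@ 1/2 unhappy
Row 2: (2,0)@ 2/2 ok · (2,2)@ 2/2 ok · (2,3)@ 3/3 ok · (2,5)@ 1/1 ok
Row 3: (3,0)@ 2/2 ok · (3,1)@ 1/1 ok · (3,3)@ 3/3 ok · (3,4)@ 3/3 ok · (3,5)@ 2/2 ok
Row 4: (4,2)@ 1/2 unhappy · (4,3)@ 4/4 ok · (4,4)@ 3/3 ok
Row 5: (5,1)@ 0/1 unhappy · (5,2)% 0/3 unhappy · (5,3)@ 2/3 unhappy · (5,4)@ 3/3 ok · (5,5)@ 1/1 ok
Unsatisfied: (0,3), (0,4), (0,5), (1,4), (4,2), (5,1), (5,2), (5,3) — 8 in total.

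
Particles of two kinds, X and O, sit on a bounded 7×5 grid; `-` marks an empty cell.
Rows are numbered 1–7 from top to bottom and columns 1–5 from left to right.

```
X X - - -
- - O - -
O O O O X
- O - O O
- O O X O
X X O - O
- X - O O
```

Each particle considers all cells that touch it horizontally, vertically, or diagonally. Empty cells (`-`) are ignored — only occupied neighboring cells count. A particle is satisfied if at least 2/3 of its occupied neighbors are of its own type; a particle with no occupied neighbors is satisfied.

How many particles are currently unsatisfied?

(1,1)X 1/1 ✓
(1,2)X 1/2 ✗
(2,3)O 3/4 ✓
(3,1)O 2/2 ✓
(3,2)O 4/4 ✓
(3,3)O 5/5 ✓
(3,4)O 4/5 ✓
(3,5)X 0/3 ✗
(4,2)O 5/5 ✓
(4,4)O 5/7 ✓
(4,5)O 3/5 ✗
(5,2)O 3/5 ✗
(5,3)O 4/6 ✓
(5,4)X 0/6 ✗
(5,5)O 3/4 ✓
(6,1)X 2/3 ✓
(6,2)X 2/5 ✗
(6,3)O 3/6 ✗
(6,5)O 3/4 ✓
(7,2)X 2/3 ✓
(7,4)O 3/3 ✓
(7,5)O 2/2 ✓
Unsatisfied: (1,2), (3,5), (4,5), (5,2), (5,4), (6,2), (6,3) — 7 in total.

7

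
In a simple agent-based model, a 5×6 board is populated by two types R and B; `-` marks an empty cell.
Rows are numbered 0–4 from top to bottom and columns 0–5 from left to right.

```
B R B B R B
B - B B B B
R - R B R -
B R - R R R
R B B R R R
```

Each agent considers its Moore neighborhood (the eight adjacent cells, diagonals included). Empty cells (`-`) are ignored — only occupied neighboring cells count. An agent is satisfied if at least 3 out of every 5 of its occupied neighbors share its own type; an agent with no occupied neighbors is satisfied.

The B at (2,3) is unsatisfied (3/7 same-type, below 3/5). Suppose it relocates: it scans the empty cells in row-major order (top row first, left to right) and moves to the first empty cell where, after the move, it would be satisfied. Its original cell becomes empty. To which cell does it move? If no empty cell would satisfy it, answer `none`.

Vacating (2,3). Empty cells in order:
  (1,1): 4/7 same-type → still unsatisfied.
  (2,1): 3/6 same-type → still unsatisfied.
  (2,5): 2/5 same-type → still unsatisfied.
  (3,2): 2/6 same-type → still unsatisfied.

none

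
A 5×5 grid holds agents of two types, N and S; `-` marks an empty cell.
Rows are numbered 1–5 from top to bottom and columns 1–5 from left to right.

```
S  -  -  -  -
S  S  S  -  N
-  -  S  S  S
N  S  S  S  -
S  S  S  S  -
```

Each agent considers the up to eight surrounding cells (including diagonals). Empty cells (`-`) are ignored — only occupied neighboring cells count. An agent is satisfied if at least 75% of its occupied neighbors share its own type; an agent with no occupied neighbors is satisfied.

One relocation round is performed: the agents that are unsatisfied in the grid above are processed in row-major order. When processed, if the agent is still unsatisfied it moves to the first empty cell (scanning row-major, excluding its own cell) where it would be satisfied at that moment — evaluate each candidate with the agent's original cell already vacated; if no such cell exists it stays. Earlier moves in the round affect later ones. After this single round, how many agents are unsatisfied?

1

Initially unsatisfied (in order): (2,5), (3,5), (4,1), (5,1).
  (2,5) → (1,5).
  (3,5): now satisfied by earlier moves; stays.
  (4,1): no empty cell satisfies it; stays.
  (5,1) → (1,2).
Resulting grid:
S S - - N
S S S - -
- - S S S
N S S S -
- S S S -
Unsatisfied now: (4,1).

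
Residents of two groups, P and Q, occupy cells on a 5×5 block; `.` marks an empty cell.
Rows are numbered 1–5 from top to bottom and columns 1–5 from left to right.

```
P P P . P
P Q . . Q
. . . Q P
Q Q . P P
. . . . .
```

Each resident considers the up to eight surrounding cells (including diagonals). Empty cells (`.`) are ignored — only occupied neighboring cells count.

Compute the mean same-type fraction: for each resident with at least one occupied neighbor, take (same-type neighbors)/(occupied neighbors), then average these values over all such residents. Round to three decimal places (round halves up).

Row 1: (1,1)P 2/3 · (1,2)P 3/4 · (1,3)P 1/2 · (1,5)P 0/1
Row 2: (2,1)P 2/3 · (2,2)Q 0/4 · (2,5)Q 1/3
Row 3: (3,4)Q 1/4 · (3,5)P 2/4
Row 4: (4,1)Q 1/1 · (4,2)Q 1/1 · (4,4)P 2/3 · (4,5)P 2/3
Sum over 13 residents: 2/3 + 3/4 + 1/2 + 0/1 + 2/3 + 0/4 + 1/3 + 1/4 + 2/4 + 1/1 + 1/1 + 2/3 + 2/3 = 7; mean = 7 ÷ 13 = 7/13 = 0.538461… → 0.538.

0.538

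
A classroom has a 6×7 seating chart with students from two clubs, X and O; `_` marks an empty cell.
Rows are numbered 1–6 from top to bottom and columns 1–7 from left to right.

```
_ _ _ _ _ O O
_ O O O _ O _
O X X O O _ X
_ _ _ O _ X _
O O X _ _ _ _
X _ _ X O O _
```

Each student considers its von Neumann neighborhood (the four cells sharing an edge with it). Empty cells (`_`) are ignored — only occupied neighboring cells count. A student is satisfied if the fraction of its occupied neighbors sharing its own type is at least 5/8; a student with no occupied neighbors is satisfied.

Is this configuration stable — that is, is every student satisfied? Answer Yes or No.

Row 1: (1,6)O 2/2 ✓ · (1,7)O 1/1 ✓
Row 2: (2,2)O 1/2 ✗ · (2,3)O 2/3 ✓ · (2,4)O 2/2 ✓ · (2,6)O 1/1 ✓
Row 3: (3,1)O 0/1 ✗ · (3,2)X 1/3 ✗ · (3,3)X 1/3 ✗ · (3,4)O 3/4 ✓ · (3,5)O 1/1 ✓ · (3,7)X 0/0 ✓
Row 4: (4,4)O 1/1 ✓ · (4,6)X 0/0 ✓
Row 5: (5,1)O 1/2 ✗ · (5,2)O 1/2 ✗ · (5,3)X 0/1 ✗
Row 6: (6,1)X 0/1 ✗ · (6,4)X 0/1 ✗ · (6,5)O 1/2 ✗ · (6,6)O 1/1 ✓
For instance (2,2) has only 1/2 same-type neighbors, below 5/8.

No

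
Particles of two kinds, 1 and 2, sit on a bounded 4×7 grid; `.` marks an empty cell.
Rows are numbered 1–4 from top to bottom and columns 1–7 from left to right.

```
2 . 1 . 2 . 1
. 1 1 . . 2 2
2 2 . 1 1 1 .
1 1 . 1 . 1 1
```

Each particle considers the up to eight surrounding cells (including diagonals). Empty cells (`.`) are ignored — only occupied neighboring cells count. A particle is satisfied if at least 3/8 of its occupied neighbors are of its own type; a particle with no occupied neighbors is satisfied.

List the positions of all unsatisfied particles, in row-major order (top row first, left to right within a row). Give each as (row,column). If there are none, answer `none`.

Row 1: (1,1)2 0/1 unhappy · (1,3)1 2/2 ok · (1,5)2 1/1 ok · (1,7)1 0/2 unhappy
Row 2: (2,2)1 2/5 ok · (2,3)1 3/4 ok · (2,6)2 2/5 ok · (2,7)2 1/3 unhappy
Row 3: (3,1)2 1/4 unhappy · (3,2)2 1/5 unhappy · (3,4)1 3/3 ok · (3,5)1 4/5 ok · (3,6)1 3/5 ok
Row 4: (4,1)1 1/3 unhappy · (4,2)1 1/3 unhappy · (4,4)1 2/2 ok · (4,6)1 3/3 ok · (4,7)1 2/2 ok

(1,1), (1,7), (2,7), (3,1), (3,2), (4,1), (4,2)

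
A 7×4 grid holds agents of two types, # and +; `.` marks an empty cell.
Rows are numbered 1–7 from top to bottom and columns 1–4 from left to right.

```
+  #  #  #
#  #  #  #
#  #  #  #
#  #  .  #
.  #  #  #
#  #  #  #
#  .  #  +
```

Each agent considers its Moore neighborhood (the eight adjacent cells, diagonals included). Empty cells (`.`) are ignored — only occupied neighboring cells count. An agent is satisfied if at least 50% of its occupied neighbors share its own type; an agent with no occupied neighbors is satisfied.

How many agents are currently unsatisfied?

Row 1: (1,1)+ 0/3 ✗ · (1,2)# 4/5 ✓ · (1,3)# 5/5 ✓ · (1,4)# 3/3 ✓
Row 2: (2,1)# 4/5 ✓ · (2,2)# 7/8 ✓ · (2,3)# 8/8 ✓ · (2,4)# 5/5 ✓
Row 3: (3,1)# 5/5 ✓ · (3,2)# 7/7 ✓ · (3,3)# 7/7 ✓ · (3,4)# 4/4 ✓
Row 4: (4,1)# 4/4 ✓ · (4,2)# 6/6 ✓ · (4,4)# 4/4 ✓
Row 5: (5,2)# 6/6 ✓ · (5,3)# 7/7 ✓ · (5,4)# 4/4 ✓
Row 6: (6,1)# 3/3 ✓ · (6,2)# 6/6 ✓ · (6,3)# 6/7 ✓ · (6,4)# 4/5 ✓
Row 7: (7,1)# 2/2 ✓ · (7,3)# 3/4 ✓ · (7,4)+ 0/3 ✗
Unsatisfied: (1,1), (7,4) — 2 in total.

2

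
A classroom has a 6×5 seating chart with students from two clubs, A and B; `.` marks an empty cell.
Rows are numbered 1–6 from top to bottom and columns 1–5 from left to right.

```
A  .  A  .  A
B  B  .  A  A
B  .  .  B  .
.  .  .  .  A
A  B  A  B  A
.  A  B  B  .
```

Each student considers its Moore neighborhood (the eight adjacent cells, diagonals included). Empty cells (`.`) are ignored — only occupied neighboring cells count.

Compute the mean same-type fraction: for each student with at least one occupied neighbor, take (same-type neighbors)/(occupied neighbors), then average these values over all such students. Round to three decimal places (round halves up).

(1,1)A 0/2
(1,3)A 1/2
(1,5)A 2/2
(2,1)B 2/3
(2,2)B 2/4
(2,4)A 3/4
(2,5)A 2/3
(3,1)B 2/2
(3,4)B 0/3
(4,5)A 1/3
(5,1)A 1/2
(5,2)B 1/4
(5,3)A 1/5
(5,4)B 2/5
(5,5)A 1/3
(6,2)A 2/4
(6,3)B 3/5
(6,4)B 2/4
Sum over 18 students: 0/2 + 1/2 + 2/2 + 2/3 + 2/4 + 3/4 + 2/3 + 2/2 + 0/3 + 1/3 + 1/2 + 1/4 + 1/5 + 2/5 + 1/3 + 2/4 + 3/5 + 2/4 = 87/10; mean = 87/10 ÷ 18 = 29/60 = 0.483333… → 0.483.

0.483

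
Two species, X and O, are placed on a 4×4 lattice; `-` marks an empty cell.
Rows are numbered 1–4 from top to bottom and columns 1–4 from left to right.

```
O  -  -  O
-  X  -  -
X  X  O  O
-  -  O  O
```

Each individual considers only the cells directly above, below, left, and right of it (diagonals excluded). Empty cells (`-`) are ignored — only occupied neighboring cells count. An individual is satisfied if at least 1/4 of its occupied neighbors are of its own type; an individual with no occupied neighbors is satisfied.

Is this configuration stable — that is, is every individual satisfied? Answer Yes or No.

Row 1: (1,1)O 0/0 satisfied · (1,4)O 0/0 satisfied
Row 2: (2,2)X 1/1 satisfied
Row 3: (3,1)X 1/1 satisfied · (3,2)X 2/3 satisfied · (3,3)O 2/3 satisfied · (3,4)O 2/2 satisfied
Row 4: (4,3)O 2/2 satisfied · (4,4)O 2/2 satisfied
All meet the threshold, so the configuration is stable.

Yes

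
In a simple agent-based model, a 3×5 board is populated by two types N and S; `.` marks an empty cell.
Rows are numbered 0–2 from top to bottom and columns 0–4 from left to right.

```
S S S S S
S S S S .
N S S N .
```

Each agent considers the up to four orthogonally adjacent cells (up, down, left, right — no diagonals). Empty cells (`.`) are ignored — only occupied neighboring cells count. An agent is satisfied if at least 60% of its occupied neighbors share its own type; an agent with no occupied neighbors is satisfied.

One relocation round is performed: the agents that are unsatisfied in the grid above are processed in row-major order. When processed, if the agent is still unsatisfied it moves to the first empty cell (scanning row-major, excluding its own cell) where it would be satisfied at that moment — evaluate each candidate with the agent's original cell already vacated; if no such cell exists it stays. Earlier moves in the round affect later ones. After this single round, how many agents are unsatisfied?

Initially unsatisfied (in order): (2,0), (2,3).
  (2,0) → (2,4).
  (2,3): no empty cell satisfies it; stays.
Resulting grid:
S S S S S
S S S S .
. S S N N
Unsatisfied now: (2,3).

1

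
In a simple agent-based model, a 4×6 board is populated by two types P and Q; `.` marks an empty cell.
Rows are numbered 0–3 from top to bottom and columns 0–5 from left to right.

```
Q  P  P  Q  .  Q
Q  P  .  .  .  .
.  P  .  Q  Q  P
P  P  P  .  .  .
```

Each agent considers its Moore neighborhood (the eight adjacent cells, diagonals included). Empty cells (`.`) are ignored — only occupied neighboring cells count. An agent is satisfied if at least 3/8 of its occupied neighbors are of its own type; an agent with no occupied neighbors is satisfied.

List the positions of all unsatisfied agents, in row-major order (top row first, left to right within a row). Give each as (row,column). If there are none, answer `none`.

(0,0), (0,3), (1,0), (2,5)

Row 0: (0,0)Q 1/3 not · (0,1)P 2/4 satisfied · (0,2)P 2/3 satisfied · (0,3)Q 0/1 not · (0,5)Q 0/0 satisfied
Row 1: (1,0)Q 1/4 not · (1,1)P 3/5 satisfied
Row 2: (2,1)P 4/5 satisfied · (2,3)Q 1/2 satisfied · (2,4)Q 1/2 satisfied · (2,5)P 0/1 not
Row 3: (3,0)P 2/2 satisfied · (3,1)P 3/3 satisfied · (3,2)P 2/3 satisfied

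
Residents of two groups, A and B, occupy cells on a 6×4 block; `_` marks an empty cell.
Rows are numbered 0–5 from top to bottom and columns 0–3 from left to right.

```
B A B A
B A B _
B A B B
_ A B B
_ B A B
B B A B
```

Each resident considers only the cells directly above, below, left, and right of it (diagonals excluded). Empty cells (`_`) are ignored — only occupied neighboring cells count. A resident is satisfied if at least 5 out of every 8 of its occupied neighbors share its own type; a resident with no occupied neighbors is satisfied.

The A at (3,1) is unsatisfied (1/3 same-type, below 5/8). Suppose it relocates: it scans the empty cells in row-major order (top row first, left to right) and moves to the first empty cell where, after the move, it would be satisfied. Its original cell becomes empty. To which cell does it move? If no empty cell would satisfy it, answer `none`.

Vacating (3,1). Empty cells in order:
  (1,3): 1/3 same-type → still unsatisfied.
  (3,0): 0/1 same-type → still unsatisfied.
  (4,0): 0/2 same-type → still unsatisfied.

none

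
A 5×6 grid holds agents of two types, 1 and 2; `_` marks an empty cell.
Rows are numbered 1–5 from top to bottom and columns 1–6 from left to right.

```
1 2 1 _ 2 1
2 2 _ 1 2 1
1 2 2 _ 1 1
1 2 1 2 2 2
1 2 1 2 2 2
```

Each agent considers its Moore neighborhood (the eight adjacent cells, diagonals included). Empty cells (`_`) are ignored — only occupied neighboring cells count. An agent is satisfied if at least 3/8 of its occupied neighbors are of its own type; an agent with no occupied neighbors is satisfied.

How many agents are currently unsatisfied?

10

(1,1)1 0/3 unhappy
(1,2)2 2/4 ok
(1,3)1 1/3 unhappy
(1,5)2 1/4 unhappy
(1,6)1 1/3 unhappy
(2,1)2 3/5 ok
(2,2)2 4/7 ok
(2,4)1 2/5 ok
(2,5)2 1/6 unhappy
(2,6)1 3/5 ok
(3,1)1 1/5 unhappy
(3,2)2 4/7 ok
(3,3)2 4/6 ok
(3,5)1 3/7 ok
(3,6)1 2/5 ok
(4,1)1 2/5 ok
(4,2)2 3/8 ok
(4,3)1 1/7 unhappy
(4,4)2 4/7 ok
(4,5)2 5/7 ok
(4,6)2 3/5 ok
(5,1)1 1/3 unhappy
(5,2)2 1/5 unhappy
(5,3)1 1/5 unhappy
(5,4)2 3/5 ok
(5,5)2 5/5 ok
(5,6)2 3/3 ok
Unsatisfied: (1,1), (1,3), (1,5), (1,6), (2,5), (3,1), (4,3), (5,1), (5,2), (5,3) — 10 in total.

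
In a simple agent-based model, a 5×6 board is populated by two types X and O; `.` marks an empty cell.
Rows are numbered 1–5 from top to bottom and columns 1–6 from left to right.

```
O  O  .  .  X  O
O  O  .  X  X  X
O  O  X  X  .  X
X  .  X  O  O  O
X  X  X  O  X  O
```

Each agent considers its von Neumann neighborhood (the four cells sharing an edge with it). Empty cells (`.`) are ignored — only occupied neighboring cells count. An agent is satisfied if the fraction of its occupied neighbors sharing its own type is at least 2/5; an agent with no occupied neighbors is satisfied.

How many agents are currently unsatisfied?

3

(1,1)O 2/2 satisfied
(1,2)O 2/2 satisfied
(1,5)X 1/2 satisfied
(1,6)O 0/2 not
(2,1)O 3/3 satisfied
(2,2)O 3/3 satisfied
(2,4)X 2/2 satisfied
(2,5)X 3/3 satisfied
(2,6)X 2/3 satisfied
(3,1)O 2/3 satisfied
(3,2)O 2/3 satisfied
(3,3)X 2/3 satisfied
(3,4)X 2/3 satisfied
(3,6)X 1/2 satisfied
(4,1)X 1/2 satisfied
(4,3)X 2/3 satisfied
(4,4)O 2/4 satisfied
(4,5)O 2/3 satisfied
(4,6)O 2/3 satisfied
(5,1)X 2/2 satisfied
(5,2)X 2/2 satisfied
(5,3)X 2/3 satisfied
(5,4)O 1/3 not
(5,5)X 0/3 not
(5,6)O 1/2 satisfied
Unsatisfied: (1,6), (5,4), (5,5) — 3 in total.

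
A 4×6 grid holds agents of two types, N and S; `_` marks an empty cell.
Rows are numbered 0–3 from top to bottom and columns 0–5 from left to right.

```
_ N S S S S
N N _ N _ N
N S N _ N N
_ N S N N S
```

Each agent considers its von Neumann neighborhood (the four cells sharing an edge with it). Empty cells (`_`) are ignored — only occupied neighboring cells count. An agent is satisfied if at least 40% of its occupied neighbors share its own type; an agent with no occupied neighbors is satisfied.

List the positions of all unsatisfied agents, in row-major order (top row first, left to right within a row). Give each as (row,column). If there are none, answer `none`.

(1,3), (2,1), (2,2), (3,1), (3,2), (3,5)

(0,1)N 1/2 satisfied
(0,2)S 1/2 satisfied
(0,3)S 2/3 satisfied
(0,4)S 2/2 satisfied
(0,5)S 1/2 satisfied
(1,0)N 2/2 satisfied
(1,1)N 2/3 satisfied
(1,3)N 0/1 not
(1,5)N 1/2 satisfied
(2,0)N 1/2 satisfied
(2,1)S 0/4 not
(2,2)N 0/2 not
(2,4)N 2/2 satisfied
(2,5)N 2/3 satisfied
(3,1)N 0/2 not
(3,2)S 0/3 not
(3,3)N 1/2 satisfied
(3,4)N 2/3 satisfied
(3,5)S 0/2 not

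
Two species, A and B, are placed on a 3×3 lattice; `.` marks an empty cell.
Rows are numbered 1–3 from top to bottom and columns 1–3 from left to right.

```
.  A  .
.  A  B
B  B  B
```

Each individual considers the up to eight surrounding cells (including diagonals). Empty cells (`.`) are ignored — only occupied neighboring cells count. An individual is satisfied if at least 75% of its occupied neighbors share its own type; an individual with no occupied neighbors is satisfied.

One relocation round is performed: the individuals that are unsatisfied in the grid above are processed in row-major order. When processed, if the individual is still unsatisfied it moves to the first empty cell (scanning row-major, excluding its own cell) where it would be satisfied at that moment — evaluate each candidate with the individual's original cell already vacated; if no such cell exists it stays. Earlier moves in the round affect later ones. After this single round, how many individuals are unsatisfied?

4

Initially unsatisfied (in order): (1,2), (2,2), (2,3), (3,1), (3,3).
  (1,2) → (1,1).
  (2,2): no empty cell satisfies it; stays.
  (2,3): no empty cell satisfies it; stays.
  (3,1): no empty cell satisfies it; stays.
  (3,3): no empty cell satisfies it; stays.
Resulting grid:
A . .
. A B
B B B
Unsatisfied now: (2,2), (2,3), (3,1), (3,3).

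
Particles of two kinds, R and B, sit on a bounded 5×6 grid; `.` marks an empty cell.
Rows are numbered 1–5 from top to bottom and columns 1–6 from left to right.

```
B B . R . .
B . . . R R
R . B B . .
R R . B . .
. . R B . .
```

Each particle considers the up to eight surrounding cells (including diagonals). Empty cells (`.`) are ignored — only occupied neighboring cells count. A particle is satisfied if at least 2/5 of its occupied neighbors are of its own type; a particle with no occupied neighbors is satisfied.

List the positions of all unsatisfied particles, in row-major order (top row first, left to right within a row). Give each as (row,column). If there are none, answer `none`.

(5,3)

(1,1)B 2/2 ok
(1,2)B 2/2 ok
(1,4)R 1/1 ok
(2,1)B 2/3 ok
(2,5)R 2/3 ok
(2,6)R 1/1 ok
(3,1)R 2/3 ok
(3,3)B 2/3 ok
(3,4)B 2/3 ok
(4,1)R 2/2 ok
(4,2)R 3/4 ok
(4,4)B 3/4 ok
(5,3)R 1/3 unhappy
(5,4)B 1/2 ok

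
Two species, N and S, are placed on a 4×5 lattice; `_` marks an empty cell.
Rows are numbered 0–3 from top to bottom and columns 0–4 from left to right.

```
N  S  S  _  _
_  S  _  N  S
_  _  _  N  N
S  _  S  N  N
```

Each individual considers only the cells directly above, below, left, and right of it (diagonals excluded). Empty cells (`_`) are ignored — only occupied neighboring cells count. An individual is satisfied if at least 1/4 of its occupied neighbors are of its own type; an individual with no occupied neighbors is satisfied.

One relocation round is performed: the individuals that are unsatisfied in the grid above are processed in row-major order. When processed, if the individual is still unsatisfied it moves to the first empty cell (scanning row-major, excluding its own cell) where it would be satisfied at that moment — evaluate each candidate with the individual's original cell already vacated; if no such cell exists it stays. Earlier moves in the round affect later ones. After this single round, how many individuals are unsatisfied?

Initially unsatisfied (in order): (0,0), (1,4), (3,2).
  (0,0) → (0,3).
  (1,4) → (0,0).
  (3,2) → (1,0).
Resulting grid:
S S S N _
S S _ N _
_ _ _ N N
S _ _ N N
All satisfied now.

0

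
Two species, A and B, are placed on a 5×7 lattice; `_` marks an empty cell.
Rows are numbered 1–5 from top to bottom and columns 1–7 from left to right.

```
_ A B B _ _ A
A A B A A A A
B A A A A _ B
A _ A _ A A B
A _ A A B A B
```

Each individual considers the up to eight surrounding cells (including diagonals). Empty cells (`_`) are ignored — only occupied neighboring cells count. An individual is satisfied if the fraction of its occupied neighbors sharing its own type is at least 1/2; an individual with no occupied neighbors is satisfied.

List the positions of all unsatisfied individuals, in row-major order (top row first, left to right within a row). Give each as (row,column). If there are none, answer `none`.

Row 1: (1,2)A 2/4 satisfied · (1,3)B 2/5 not · (1,4)B 2/4 satisfied · (1,7)A 2/2 satisfied
Row 2: (2,1)A 3/4 satisfied · (2,2)A 4/7 satisfied · (2,3)B 2/8 not · (2,4)A 4/7 satisfied · (2,5)A 4/5 satisfied · (2,6)A 4/5 satisfied · (2,7)A 2/3 satisfied
Row 3: (3,1)B 0/4 not · (3,2)A 5/7 satisfied · (3,3)A 5/6 satisfied · (3,4)A 6/7 satisfied · (3,5)A 6/6 satisfied · (3,7)B 1/4 not
Row 4: (4,1)A 2/3 satisfied · (4,3)A 5/5 satisfied · (4,5)A 5/6 satisfied · (4,6)A 3/7 not · (4,7)B 2/4 satisfied
Row 5: (5,1)A 1/1 satisfied · (5,3)A 2/2 satisfied · (5,4)A 3/4 satisfied · (5,5)B 0/4 not · (5,6)A 2/5 not · (5,7)B 1/3 not

(1,3), (2,3), (3,1), (3,7), (4,6), (5,5), (5,6), (5,7)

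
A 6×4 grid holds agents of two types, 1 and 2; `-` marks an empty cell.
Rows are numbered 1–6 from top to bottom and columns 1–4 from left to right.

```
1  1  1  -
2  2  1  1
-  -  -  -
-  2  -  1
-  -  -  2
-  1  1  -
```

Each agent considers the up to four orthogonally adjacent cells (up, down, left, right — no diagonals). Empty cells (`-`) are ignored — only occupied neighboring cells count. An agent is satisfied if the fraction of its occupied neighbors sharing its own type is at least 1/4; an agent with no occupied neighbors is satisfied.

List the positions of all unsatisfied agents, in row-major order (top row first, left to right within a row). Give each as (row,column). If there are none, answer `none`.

(1,1)1 1/2 ok
(1,2)1 2/3 ok
(1,3)1 2/2 ok
(2,1)2 1/2 ok
(2,2)2 1/3 ok
(2,3)1 2/3 ok
(2,4)1 1/1 ok
(4,2)2 0/0 ok
(4,4)1 0/1 unhappy
(5,4)2 0/1 unhappy
(6,2)1 1/1 ok
(6,3)1 1/1 ok

(4,4), (5,4)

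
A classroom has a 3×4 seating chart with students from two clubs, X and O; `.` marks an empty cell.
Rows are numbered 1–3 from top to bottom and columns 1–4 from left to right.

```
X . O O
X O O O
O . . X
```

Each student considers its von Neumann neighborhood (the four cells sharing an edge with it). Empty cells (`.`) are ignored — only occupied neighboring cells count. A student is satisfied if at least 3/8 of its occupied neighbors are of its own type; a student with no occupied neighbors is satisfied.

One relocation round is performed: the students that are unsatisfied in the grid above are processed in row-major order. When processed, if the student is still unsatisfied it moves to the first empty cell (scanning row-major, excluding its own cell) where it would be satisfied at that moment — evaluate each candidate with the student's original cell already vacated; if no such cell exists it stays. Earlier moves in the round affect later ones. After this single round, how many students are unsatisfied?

0

Initially unsatisfied (in order): (2,1), (3,1), (3,4).
  (2,1) → (3,3).
  (3,1): now satisfied by earlier moves; stays.
  (3,4): now satisfied by earlier moves; stays.
Resulting grid:
X . O O
. O O O
O . X X
All satisfied now.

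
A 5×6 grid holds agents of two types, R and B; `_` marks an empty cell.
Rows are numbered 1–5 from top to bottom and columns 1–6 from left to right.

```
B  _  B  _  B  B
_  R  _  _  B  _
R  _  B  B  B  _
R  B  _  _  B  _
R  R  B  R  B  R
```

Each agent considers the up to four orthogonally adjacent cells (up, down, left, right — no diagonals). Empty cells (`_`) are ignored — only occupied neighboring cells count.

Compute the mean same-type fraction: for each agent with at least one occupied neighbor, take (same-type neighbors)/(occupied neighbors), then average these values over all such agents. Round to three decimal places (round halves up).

(1,1)B — no occupied neighbors
(1,3)B — no occupied neighbors
(1,5)B 2/2
(1,6)B 1/1
(2,2)R — no occupied neighbors
(2,5)B 2/2
(3,1)R 1/1
(3,3)B 1/1
(3,4)B 2/2
(3,5)B 3/3
(4,1)R 2/3
(4,2)B 0/2
(4,5)B 2/2
(5,1)R 2/2
(5,2)R 1/3
(5,3)B 0/2
(5,4)R 0/2
(5,5)B 1/3
(5,6)R 0/1
Sum over 16 agents: 2/2 + 1/1 + 2/2 + 1/1 + 1/1 + 2/2 + 3/3 + 2/3 + 0/2 + 2/2 + 2/2 + 1/3 + 0/2 + 0/2 + 1/3 + 0/1 = 31/3; mean = 31/3 ÷ 16 = 31/48 = 0.645833… → 0.646.

0.646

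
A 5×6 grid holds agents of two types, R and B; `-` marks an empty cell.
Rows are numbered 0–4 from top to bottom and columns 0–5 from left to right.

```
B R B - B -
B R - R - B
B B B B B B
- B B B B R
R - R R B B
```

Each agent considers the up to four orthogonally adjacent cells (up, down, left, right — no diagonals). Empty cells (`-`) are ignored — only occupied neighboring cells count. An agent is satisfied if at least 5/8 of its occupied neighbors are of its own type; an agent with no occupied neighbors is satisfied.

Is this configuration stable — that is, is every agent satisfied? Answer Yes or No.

No

(0,0)B 1/2 unhappy
(0,1)R 1/3 unhappy
(0,2)B 0/1 unhappy
(0,4)B 0/0 ok
(1,0)B 2/3 ok
(1,1)R 1/3 unhappy
(1,3)R 0/1 unhappy
(1,5)B 1/1 ok
(2,0)B 2/2 ok
(2,1)B 3/4 ok
(2,2)B 3/3 ok
(2,3)B 3/4 ok
(2,4)B 3/3 ok
(2,5)B 2/3 ok
(3,1)B 2/2 ok
(3,2)B 3/4 ok
(3,3)B 3/4 ok
(3,4)B 3/4 ok
(3,5)R 0/3 unhappy
(4,0)R 0/0 ok
(4,2)R 1/2 unhappy
(4,3)R 1/3 unhappy
(4,4)B 2/3 ok
(4,5)B 1/2 unhappy
For instance (0,0) has only 1/2 same-type neighbors, below 5/8.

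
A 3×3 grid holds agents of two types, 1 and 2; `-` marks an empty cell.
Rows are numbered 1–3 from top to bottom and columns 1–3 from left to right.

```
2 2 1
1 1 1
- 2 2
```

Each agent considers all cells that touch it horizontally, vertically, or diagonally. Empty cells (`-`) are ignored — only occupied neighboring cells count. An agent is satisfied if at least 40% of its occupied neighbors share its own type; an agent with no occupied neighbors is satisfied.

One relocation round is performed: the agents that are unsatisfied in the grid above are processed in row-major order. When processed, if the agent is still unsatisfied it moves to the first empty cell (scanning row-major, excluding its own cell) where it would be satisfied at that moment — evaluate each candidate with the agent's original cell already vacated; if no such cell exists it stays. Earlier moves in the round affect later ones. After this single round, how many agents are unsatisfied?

Initially unsatisfied (in order): (1,1), (1,2), (2,1), (3,2), (3,3).
  (1,1): no empty cell satisfies it; stays.
  (1,2): no empty cell satisfies it; stays.
  (2,1) → (3,1).
  (3,2) → (2,1).
  (3,3): no empty cell satisfies it; stays.
Resulting grid:
2 2 1
2 1 1
1 - 2
Unsatisfied now: (3,3).

1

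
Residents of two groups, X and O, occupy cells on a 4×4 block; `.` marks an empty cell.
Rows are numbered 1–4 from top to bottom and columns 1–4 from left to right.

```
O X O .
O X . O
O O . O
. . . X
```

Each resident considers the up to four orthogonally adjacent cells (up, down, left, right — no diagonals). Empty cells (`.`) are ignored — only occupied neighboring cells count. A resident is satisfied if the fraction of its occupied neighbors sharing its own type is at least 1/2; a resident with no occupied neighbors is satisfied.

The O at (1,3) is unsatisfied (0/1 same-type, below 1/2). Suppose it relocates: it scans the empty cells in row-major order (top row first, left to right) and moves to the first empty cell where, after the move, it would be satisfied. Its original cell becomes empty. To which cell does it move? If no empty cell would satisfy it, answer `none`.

Vacating (1,3). Empty cells in order:
  (1,4): 1/1 same-type → satisfied — stop here.

(1,4)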